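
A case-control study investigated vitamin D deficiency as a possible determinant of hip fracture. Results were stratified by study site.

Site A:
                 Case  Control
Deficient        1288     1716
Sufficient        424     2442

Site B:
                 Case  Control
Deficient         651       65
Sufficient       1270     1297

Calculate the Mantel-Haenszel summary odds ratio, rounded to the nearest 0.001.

5.319

OR_MH = Σ(aᵢdᵢ/nᵢ) / Σ(bᵢcᵢ/nᵢ), where nᵢ is the stratum total.
Stratum 1 (Site A): n = 5870; a·d/n = 1288·2442/5870 = 535.8256; b·c/n = 1716·424/5870 = 123.9496
Stratum 2 (Site B): n = 3283; a·d/n = 651·1297/3283 = 257.1876; b·c/n = 65·1270/3283 = 25.1447
OR_MH = (535.8256 + 257.1876) / (123.9496 + 25.1447) = 793.0132 / 149.0943 = 5.31887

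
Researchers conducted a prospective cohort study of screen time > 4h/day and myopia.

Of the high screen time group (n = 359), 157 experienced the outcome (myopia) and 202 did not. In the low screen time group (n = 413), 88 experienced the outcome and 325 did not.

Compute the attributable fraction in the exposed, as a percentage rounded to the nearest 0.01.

From the description: a = 157, b = 202, c = 88, d = 325.
Risk in exposed = 157/359 = 0.43733; risk in unexposed = 88/413 = 0.21308.
RR = 0.43733/0.21308 = 2.05245
AR% = (RR − 1)/RR × 100 = (2.05245 − 1)/2.05245 × 100 = 51.2777%

51.28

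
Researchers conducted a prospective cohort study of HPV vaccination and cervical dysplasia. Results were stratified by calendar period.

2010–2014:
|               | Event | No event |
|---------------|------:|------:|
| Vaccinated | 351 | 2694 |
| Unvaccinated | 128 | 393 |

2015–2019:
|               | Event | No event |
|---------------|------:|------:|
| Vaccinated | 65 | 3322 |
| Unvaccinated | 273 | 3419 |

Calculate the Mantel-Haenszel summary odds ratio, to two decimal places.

OR_MH = Σ(aᵢdᵢ/nᵢ) / Σ(bᵢcᵢ/nᵢ), where nᵢ is the stratum total.
Stratum 1 (2010–2014): n = 3566; a·d/n = 351·393/3566 = 38.6828; b·c/n = 2694·128/3566 = 96.6999
Stratum 2 (2015–2019): n = 7079; a·d/n = 65·3419/7079 = 31.3936; b·c/n = 3322·273/7079 = 128.1122
OR_MH = (38.6828 + 31.3936) / (96.6999 + 128.1122) = 70.0764 / 224.8121 = 0.31171

0.31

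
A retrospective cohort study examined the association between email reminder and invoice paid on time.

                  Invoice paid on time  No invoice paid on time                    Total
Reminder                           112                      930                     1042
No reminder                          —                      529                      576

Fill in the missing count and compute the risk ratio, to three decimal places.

1.317

The missing cell is in the unexposed row: 576 − 529 = 47.
So a = 112, b = 930, c = 47, d = 529.
RR = [a/(a+b)] / [c/(c+d)] = (112/1042) / (47/576) = 0.10749/0.08160 = 1.31727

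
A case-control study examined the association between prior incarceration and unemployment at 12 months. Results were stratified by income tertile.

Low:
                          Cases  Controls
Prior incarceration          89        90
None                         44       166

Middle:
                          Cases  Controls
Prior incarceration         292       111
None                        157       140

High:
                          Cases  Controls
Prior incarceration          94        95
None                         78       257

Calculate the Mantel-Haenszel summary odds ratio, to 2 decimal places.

OR_MH = Σ(aᵢdᵢ/nᵢ) / Σ(bᵢcᵢ/nᵢ), where nᵢ is the stratum total.
Stratum 1 (Low): n = 389; a·d/n = 89·166/389 = 37.9794; b·c/n = 90·44/389 = 10.1799
Stratum 2 (Middle): n = 700; a·d/n = 292·140/700 = 58.4000; b·c/n = 111·157/700 = 24.8957
Stratum 3 (High): n = 524; a·d/n = 94·257/524 = 46.1031; b·c/n = 95·78/524 = 14.1412
OR_MH = (37.9794 + 58.4000 + 46.1031) / (10.1799 + 24.8957 + 14.1412) = 142.4825 / 49.2169 = 2.89499

2.89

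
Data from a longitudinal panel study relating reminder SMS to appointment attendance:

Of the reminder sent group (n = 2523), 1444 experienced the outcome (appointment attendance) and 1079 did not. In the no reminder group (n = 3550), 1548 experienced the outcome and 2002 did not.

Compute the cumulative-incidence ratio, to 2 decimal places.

From the description: a = 1444, b = 1079, c = 1548, d = 2002.
Risk in exposed = 1444/2523 = 0.57233; risk in unexposed = 1548/3550 = 0.43606.
RR = 0.57233 / 0.43606 = 1.31252
The risk among the exposed is 1.31 times that among the unexposed.

1.31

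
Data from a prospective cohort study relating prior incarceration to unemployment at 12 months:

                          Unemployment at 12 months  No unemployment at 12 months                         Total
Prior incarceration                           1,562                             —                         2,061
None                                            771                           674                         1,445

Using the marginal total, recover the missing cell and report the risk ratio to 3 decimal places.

1.420

The missing cell is in the exposed row: 2061 − 1562 = 499.
So a = 1562, b = 499, c = 771, d = 674.
RR = [a/(a+b)] / [c/(c+d)] = (1562/2061) / (771/1445) = 0.75788/0.53356 = 1.42042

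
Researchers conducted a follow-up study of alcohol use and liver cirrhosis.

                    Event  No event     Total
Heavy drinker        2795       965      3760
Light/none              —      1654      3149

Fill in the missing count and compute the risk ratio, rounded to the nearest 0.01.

The missing cell is in the unexposed row: 3149 − 1654 = 1495.
So a = 2795, b = 965, c = 1495, d = 1654.
RR = [a/(a+b)] / [c/(c+d)] = (2795/3760) / (1495/3149) = 0.74335/0.47475 = 1.56576

1.57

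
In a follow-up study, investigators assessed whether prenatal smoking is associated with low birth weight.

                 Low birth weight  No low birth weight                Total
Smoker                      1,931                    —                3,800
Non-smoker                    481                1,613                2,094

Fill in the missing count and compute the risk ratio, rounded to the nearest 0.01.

2.21

The missing cell is in the exposed row: 3800 − 1931 = 1869.
So a = 1931, b = 1869, c = 481, d = 1613.
RR = [a/(a+b)] / [c/(c+d)] = (1931/3800) / (481/2094) = 0.50816/0.22970 = 2.21223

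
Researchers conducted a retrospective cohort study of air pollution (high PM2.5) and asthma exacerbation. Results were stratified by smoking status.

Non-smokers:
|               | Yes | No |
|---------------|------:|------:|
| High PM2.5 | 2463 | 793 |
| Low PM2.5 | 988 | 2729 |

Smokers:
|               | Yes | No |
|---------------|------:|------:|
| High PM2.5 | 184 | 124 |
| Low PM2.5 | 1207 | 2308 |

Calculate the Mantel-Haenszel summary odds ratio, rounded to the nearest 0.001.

7.095

OR_MH = Σ(aᵢdᵢ/nᵢ) / Σ(bᵢcᵢ/nᵢ), where nᵢ is the stratum total.
Stratum 1 (Non-smokers): n = 6973; a·d/n = 2463·2729/6973 = 963.9362; b·c/n = 793·988/6973 = 112.3597
Stratum 2 (Smokers): n = 3823; a·d/n = 184·2308/3823 = 111.0834; b·c/n = 124·1207/3823 = 39.1494
OR_MH = (963.9362 + 111.0834) / (112.3597 + 39.1494) = 1075.0196 / 151.5090 = 7.09542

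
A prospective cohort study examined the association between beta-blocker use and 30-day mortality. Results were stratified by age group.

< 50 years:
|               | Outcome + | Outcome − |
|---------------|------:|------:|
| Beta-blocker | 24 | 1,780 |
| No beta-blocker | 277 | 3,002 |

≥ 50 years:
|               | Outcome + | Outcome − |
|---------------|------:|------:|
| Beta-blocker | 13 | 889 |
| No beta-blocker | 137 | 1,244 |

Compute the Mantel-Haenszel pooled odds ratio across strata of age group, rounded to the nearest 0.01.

0.14

OR_MH = Σ(aᵢdᵢ/nᵢ) / Σ(bᵢcᵢ/nᵢ), where nᵢ is the stratum total.
Stratum 1 (< 50 years): n = 5083; a·d/n = 24·3002/5083 = 14.1743; b·c/n = 1780·277/5083 = 97.0018
Stratum 2 (≥ 50 years): n = 2283; a·d/n = 13·1244/2283 = 7.0837; b·c/n = 889·137/2283 = 53.3478
OR_MH = (14.1743 + 7.0837) / (97.0018 + 53.3478) = 21.2580 / 150.3496 = 0.14139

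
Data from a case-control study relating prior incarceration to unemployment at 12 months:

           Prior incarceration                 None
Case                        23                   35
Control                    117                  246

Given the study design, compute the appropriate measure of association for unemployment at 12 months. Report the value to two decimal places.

1.38

Reading the table with exposure as columns: a = 23 (Prior incarceration, case), b = 117 (Prior incarceration, non-case), c = 35 (None, case), d = 246.
This is a case-control study: participants were sampled on outcome status, so risks in the source population cannot be estimated directly — relative risk is not valid here. The odds ratio is the appropriate measure.
OR = (a·d)/(b·c) = (23 × 246) / (117 × 35) = 5658 / 4095 = 1.38168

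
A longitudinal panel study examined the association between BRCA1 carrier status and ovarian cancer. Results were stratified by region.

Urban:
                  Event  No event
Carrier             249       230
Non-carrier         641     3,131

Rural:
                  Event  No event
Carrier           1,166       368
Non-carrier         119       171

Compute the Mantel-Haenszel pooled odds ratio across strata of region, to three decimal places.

4.987

OR_MH = Σ(aᵢdᵢ/nᵢ) / Σ(bᵢcᵢ/nᵢ), where nᵢ is the stratum total.
Stratum 1 (Urban): n = 4251; a·d/n = 249·3131/4251 = 183.3966; b·c/n = 230·641/4251 = 34.6813
Stratum 2 (Rural): n = 1824; a·d/n = 1166·171/1824 = 109.3125; b·c/n = 368·119/1824 = 24.0088
OR_MH = (183.3966 + 109.3125) / (34.6813 + 24.0088) = 292.7091 / 58.6900 = 4.98737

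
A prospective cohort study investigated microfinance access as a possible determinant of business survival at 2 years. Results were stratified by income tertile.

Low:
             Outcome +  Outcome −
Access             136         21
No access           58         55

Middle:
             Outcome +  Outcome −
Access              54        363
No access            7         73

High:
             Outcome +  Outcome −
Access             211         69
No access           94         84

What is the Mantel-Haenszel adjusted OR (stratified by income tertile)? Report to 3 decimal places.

OR_MH = Σ(aᵢdᵢ/nᵢ) / Σ(bᵢcᵢ/nᵢ), where nᵢ is the stratum total.
Stratum 1 (Low): n = 270; a·d/n = 136·55/270 = 27.7037; b·c/n = 21·58/270 = 4.5111
Stratum 2 (Middle): n = 497; a·d/n = 54·73/497 = 7.9316; b·c/n = 363·7/497 = 5.1127
Stratum 3 (High): n = 458; a·d/n = 211·84/458 = 38.6987; b·c/n = 69·94/458 = 14.1616
OR_MH = (27.7037 + 7.9316 + 38.6987) / (4.5111 + 5.1127 + 14.1616) = 74.3340 / 23.7854 = 3.12520

3.125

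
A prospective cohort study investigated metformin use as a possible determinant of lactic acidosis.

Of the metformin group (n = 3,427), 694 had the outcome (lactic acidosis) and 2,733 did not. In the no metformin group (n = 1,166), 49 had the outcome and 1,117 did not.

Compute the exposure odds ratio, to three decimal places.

From the description: a = 694, b = 2733, c = 49, d = 1117.
OR = (a·d)/(b·c) = (694 × 1117) / (2733 × 49) = 775198 / 133917 = 5.78865
The odds of lactic acidosis are about 5.79 times as high in the metformin group.

5.789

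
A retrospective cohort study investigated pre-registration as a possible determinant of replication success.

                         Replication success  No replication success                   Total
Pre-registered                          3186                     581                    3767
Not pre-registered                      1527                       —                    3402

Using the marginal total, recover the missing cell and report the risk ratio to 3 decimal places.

1.884

The missing cell is in the unexposed row: 3402 − 1527 = 1875.
So a = 3186, b = 581, c = 1527, d = 1875.
RR = [a/(a+b)] / [c/(c+d)] = (3186/3767) / (1527/3402) = 0.84577/0.44885 = 1.88428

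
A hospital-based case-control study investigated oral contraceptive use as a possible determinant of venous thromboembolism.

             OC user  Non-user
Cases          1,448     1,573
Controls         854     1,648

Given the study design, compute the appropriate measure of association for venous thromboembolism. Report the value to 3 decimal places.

Reading the table with exposure as columns: a = 1448 (OC user, case), b = 854 (OC user, non-case), c = 1573 (Non-user, case), d = 1648.
This is a hospital-based case-control study: participants were sampled on outcome status, so risks in the source population cannot be estimated directly — relative risk is not valid here. The odds ratio is the appropriate measure.
OR = (a·d)/(b·c) = (1448 × 1648) / (854 × 1573) = 2386304 / 1343342 = 1.77639

1.776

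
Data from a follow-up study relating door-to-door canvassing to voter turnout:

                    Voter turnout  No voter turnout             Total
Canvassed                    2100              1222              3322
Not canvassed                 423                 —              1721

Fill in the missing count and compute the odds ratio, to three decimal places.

5.273

The missing cell is in the unexposed row: 1721 − 423 = 1298.
So a = 2100, b = 1222, c = 423, d = 1298.
OR = (a·d)/(b·c) = (2100 × 1298) / (1222 × 423) = 2725800 / 516906 = 5.27330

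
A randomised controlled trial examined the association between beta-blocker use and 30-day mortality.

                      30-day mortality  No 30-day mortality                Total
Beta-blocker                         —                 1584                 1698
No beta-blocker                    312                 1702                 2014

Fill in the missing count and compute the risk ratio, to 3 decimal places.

0.433

The missing cell is in the exposed row: 1698 − 1584 = 114.
So a = 114, b = 1584, c = 312, d = 1702.
RR = [a/(a+b)] / [c/(c+d)] = (114/1698) / (312/2014) = 0.06714/0.15492 = 0.43338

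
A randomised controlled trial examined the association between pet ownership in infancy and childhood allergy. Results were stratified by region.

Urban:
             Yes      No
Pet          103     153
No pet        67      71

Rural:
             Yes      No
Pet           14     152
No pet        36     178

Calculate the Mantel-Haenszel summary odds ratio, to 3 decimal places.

OR_MH = Σ(aᵢdᵢ/nᵢ) / Σ(bᵢcᵢ/nᵢ), where nᵢ is the stratum total.
Stratum 1 (Urban): n = 394; a·d/n = 103·71/394 = 18.5609; b·c/n = 153·67/394 = 26.0178
Stratum 2 (Rural): n = 380; a·d/n = 14·178/380 = 6.5579; b·c/n = 152·36/380 = 14.4000
OR_MH = (18.5609 + 6.5579) / (26.0178 + 14.4000) = 25.1188 / 40.4178 = 0.62148

0.621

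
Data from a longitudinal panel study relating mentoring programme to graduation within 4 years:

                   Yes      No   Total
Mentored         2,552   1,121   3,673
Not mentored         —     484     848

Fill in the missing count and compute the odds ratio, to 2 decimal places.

3.03

The missing cell is in the unexposed row: 848 − 484 = 364.
So a = 2552, b = 1121, c = 364, d = 484.
OR = (a·d)/(b·c) = (2552 × 484) / (1121 × 364) = 1235168 / 408044 = 3.02705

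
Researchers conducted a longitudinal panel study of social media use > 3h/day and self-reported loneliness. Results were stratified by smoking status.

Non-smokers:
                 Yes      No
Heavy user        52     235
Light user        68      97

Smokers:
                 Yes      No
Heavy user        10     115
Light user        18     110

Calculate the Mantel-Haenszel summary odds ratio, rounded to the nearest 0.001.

OR_MH = Σ(aᵢdᵢ/nᵢ) / Σ(bᵢcᵢ/nᵢ), where nᵢ is the stratum total.
Stratum 1 (Non-smokers): n = 452; a·d/n = 52·97/452 = 11.1593; b·c/n = 235·68/452 = 35.3540
Stratum 2 (Smokers): n = 253; a·d/n = 10·110/253 = 4.3478; b·c/n = 115·18/253 = 8.1818
OR_MH = (11.1593 + 4.3478) / (35.3540 + 8.1818) = 15.5071 / 43.5358 = 0.35619

0.356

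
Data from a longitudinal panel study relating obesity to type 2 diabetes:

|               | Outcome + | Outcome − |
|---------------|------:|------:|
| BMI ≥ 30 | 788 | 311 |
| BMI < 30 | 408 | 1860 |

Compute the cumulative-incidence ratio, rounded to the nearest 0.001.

Cells: a = 788, b = 311, c = 408, d = 1860.
Risk in exposed = 788/1099 = 0.71702; risk in unexposed = 408/2268 = 0.17989.
RR = 0.71702 / 0.17989 = 3.98576
The risk among the exposed is 3.99 times that among the unexposed.

3.986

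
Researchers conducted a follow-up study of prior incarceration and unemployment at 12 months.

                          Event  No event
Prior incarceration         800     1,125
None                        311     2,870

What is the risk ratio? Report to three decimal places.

Cells: a = 800, b = 1125, c = 311, d = 2870.
Risk in exposed = 800/1925 = 0.41558; risk in unexposed = 311/3181 = 0.09777.
RR = 0.41558 / 0.09777 = 4.25072
The risk among the exposed is 4.25 times that among the unexposed.

4.251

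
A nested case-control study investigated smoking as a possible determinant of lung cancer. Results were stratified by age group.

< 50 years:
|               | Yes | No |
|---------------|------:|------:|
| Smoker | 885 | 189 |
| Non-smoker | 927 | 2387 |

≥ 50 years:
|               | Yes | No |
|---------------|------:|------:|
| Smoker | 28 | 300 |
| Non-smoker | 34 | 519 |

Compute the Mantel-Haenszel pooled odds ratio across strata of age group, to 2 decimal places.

9.67

OR_MH = Σ(aᵢdᵢ/nᵢ) / Σ(bᵢcᵢ/nᵢ), where nᵢ is the stratum total.
Stratum 1 (< 50 years): n = 4388; a·d/n = 885·2387/4388 = 481.4255; b·c/n = 189·927/4388 = 39.9278
Stratum 2 (≥ 50 years): n = 881; a·d/n = 28·519/881 = 16.4949; b·c/n = 300·34/881 = 11.5778
OR_MH = (481.4255 + 16.4949) / (39.9278 + 11.5778) = 497.9204 / 51.5055 = 9.66732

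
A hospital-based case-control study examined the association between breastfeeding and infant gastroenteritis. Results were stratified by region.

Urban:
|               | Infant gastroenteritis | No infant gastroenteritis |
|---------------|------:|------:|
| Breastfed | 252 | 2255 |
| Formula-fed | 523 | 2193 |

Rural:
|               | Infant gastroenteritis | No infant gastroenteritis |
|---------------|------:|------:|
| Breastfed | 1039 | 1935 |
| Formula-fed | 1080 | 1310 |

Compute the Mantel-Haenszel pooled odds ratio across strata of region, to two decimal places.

OR_MH = Σ(aᵢdᵢ/nᵢ) / Σ(bᵢcᵢ/nᵢ), where nᵢ is the stratum total.
Stratum 1 (Urban): n = 5223; a·d/n = 252·2193/5223 = 105.8082; b·c/n = 2255·523/5223 = 225.8022
Stratum 2 (Rural): n = 5364; a·d/n = 1039·1310/5364 = 253.7453; b·c/n = 1935·1080/5364 = 389.5973
OR_MH = (105.8082 + 253.7453) / (225.8022 + 389.5973) = 359.5535 / 615.3995 = 0.58426

0.58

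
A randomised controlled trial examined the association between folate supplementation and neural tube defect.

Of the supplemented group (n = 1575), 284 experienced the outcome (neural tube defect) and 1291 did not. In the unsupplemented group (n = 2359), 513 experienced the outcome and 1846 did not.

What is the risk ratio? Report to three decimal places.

0.829

From the description: a = 284, b = 1291, c = 513, d = 1846.
Risk in exposed = 284/1575 = 0.18032; risk in unexposed = 513/2359 = 0.21747.
RR = 0.18032 / 0.21747 = 0.82918
The risk is 17% lower among the exposed than among the unexposed.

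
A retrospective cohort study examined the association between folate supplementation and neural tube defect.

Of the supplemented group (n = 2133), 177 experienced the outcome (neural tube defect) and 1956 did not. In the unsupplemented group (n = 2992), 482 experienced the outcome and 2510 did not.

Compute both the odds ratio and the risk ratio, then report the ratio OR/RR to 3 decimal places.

0.915

From the description: a = 177, b = 1956, c = 482, d = 2510.
OR = (177·2510)/(1956·482) = 444270/942792 = 0.47123
Risk in exposed = 177/2133 = 0.08298; risk in unexposed = 482/2992 = 0.16110; RR = 0.51511
OR/RR = 0.47123 / 0.51511 = 0.91482
The outcome is not rare, so the OR lies further from 1 than the RR.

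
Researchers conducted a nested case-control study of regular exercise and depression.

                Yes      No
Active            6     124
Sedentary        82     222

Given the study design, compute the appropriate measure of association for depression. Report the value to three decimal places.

0.131

Cells: a = 6, b = 124, c = 82, d = 222.
This is a nested case-control study: participants were sampled on outcome status, so risks in the source population cannot be estimated directly — relative risk is not valid here. The odds ratio is the appropriate measure.
OR = (a·d)/(b·c) = (6 × 222) / (124 × 82) = 1332 / 10168 = 0.13100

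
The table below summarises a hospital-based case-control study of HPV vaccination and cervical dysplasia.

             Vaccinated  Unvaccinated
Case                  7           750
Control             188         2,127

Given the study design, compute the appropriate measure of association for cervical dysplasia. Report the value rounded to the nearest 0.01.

Reading the table with exposure as columns: a = 7 (Vaccinated, case), b = 188 (Vaccinated, non-case), c = 750 (Unvaccinated, case), d = 2127.
This is a hospital-based case-control study: participants were sampled on outcome status, so risks in the source population cannot be estimated directly — relative risk is not valid here. The odds ratio is the appropriate measure.
OR = (a·d)/(b·c) = (7 × 2127) / (188 × 750) = 14889 / 141000 = 0.10560

0.11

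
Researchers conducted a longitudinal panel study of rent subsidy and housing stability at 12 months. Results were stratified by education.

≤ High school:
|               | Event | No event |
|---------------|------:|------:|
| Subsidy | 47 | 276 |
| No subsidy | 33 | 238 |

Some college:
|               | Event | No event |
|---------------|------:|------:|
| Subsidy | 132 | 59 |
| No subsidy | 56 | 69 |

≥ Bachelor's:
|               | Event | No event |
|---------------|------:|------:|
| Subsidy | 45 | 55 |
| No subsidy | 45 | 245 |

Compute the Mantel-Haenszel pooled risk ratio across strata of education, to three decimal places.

RR_MH = Σ(aᵢ·n₀ᵢ/nᵢ) / Σ(cᵢ·n₁ᵢ/nᵢ), with n₁ᵢ = aᵢ+bᵢ (exposed), n₀ᵢ = cᵢ+dᵢ (unexposed), nᵢ = n₁ᵢ+n₀ᵢ.
Stratum 1 (≤ High school): n₁ = 323, n₀ = 271, n = 594; a·n₀/n = 47·271/594 = 21.4428; c·n₁/n = 33·323/594 = 17.9444
Stratum 2 (Some college): n₁ = 191, n₀ = 125, n = 316; a·n₀/n = 132·125/316 = 52.2152; c·n₁/n = 56·191/316 = 33.8481
Stratum 3 (≥ Bachelor's): n₁ = 100, n₀ = 290, n = 390; a·n₀/n = 45·290/390 = 33.4615; c·n₁/n = 45·100/390 = 11.5385
RR_MH = (21.4428 + 52.2152 + 33.4615) / (17.9444 + 33.8481 + 11.5385) = 107.1195 / 63.3310 = 1.69142

1.691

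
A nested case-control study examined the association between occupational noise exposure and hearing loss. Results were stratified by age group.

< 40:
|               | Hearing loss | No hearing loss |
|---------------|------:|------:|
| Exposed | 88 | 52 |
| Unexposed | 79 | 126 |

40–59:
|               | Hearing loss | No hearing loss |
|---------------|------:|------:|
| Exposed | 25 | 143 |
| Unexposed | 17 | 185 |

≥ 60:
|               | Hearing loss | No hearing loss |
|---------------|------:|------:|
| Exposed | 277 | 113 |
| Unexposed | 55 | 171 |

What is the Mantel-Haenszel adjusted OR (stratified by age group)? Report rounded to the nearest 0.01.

4.25

OR_MH = Σ(aᵢdᵢ/nᵢ) / Σ(bᵢcᵢ/nᵢ), where nᵢ is the stratum total.
Stratum 1 (< 40): n = 345; a·d/n = 88·126/345 = 32.1391; b·c/n = 52·79/345 = 11.9072
Stratum 2 (40–59): n = 370; a·d/n = 25·185/370 = 12.5000; b·c/n = 143·17/370 = 6.5703
Stratum 3 (≥ 60): n = 616; a·d/n = 277·171/616 = 76.8945; b·c/n = 113·55/616 = 10.0893
OR_MH = (32.1391 + 12.5000 + 76.8945) / (11.9072 + 6.5703 + 10.0893) = 121.5336 / 28.5668 = 4.25437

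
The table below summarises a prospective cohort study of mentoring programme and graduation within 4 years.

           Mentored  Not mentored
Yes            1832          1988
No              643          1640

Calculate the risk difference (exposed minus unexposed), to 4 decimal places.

Reading the table with exposure as columns: a = 1832 (Mentored, case), b = 643 (Mentored, non-case), c = 1988 (Not mentored, case), d = 1640.
Risk in exposed = 1832/2475 = 0.740202; risk in unexposed = 1988/3628 = 0.547960.
Risk difference = 0.740202 − 0.547960 = 0.192242

0.1922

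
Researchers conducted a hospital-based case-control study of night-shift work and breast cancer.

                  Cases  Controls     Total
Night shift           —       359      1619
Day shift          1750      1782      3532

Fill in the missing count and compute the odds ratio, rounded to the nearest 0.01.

The missing cell is in the exposed row: 1619 − 359 = 1260.
So a = 1260, b = 359, c = 1750, d = 1782.
OR = (a·d)/(b·c) = (1260 × 1782) / (359 × 1750) = 2245320 / 628250 = 3.57393

3.57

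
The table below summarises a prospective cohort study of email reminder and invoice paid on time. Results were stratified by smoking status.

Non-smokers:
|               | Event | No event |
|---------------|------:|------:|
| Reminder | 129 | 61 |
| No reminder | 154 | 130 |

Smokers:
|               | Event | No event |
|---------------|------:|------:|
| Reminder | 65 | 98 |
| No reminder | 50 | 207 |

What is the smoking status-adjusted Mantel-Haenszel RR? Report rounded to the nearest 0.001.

RR_MH = Σ(aᵢ·n₀ᵢ/nᵢ) / Σ(cᵢ·n₁ᵢ/nᵢ), with n₁ᵢ = aᵢ+bᵢ (exposed), n₀ᵢ = cᵢ+dᵢ (unexposed), nᵢ = n₁ᵢ+n₀ᵢ.
Stratum 1 (Non-smokers): n₁ = 190, n₀ = 284, n = 474; a·n₀/n = 129·284/474 = 77.2911; c·n₁/n = 154·190/474 = 61.7300
Stratum 2 (Smokers): n₁ = 163, n₀ = 257, n = 420; a·n₀/n = 65·257/420 = 39.7738; c·n₁/n = 50·163/420 = 19.4048
RR_MH = (77.2911 + 39.7738) / (61.7300 + 19.4048) = 117.0649 / 81.1347 = 1.44285

1.443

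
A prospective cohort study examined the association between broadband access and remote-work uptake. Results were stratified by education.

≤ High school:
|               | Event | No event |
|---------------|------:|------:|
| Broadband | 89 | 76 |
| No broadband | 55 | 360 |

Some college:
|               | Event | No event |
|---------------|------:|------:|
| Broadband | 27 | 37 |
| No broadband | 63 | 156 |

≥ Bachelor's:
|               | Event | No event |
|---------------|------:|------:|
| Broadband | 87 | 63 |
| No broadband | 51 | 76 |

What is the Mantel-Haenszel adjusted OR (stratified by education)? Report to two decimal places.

OR_MH = Σ(aᵢdᵢ/nᵢ) / Σ(bᵢcᵢ/nᵢ), where nᵢ is the stratum total.
Stratum 1 (≤ High school): n = 580; a·d/n = 89·360/580 = 55.2414; b·c/n = 76·55/580 = 7.2069
Stratum 2 (Some college): n = 283; a·d/n = 27·156/283 = 14.8834; b·c/n = 37·63/283 = 8.2367
Stratum 3 (≥ Bachelor's): n = 277; a·d/n = 87·76/277 = 23.8700; b·c/n = 63·51/277 = 11.5993
OR_MH = (55.2414 + 14.8834 + 23.8700) / (7.2069 + 8.2367 + 11.5993) = 93.9948 / 27.0429 = 3.47576

3.48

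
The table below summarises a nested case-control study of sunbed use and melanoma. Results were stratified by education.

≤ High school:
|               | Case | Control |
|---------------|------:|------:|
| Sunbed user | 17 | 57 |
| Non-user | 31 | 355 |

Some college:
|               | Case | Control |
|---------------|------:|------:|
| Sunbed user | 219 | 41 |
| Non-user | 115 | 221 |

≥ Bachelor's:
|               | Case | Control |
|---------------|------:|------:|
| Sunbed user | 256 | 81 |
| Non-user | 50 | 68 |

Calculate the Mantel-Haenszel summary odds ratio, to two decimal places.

OR_MH = Σ(aᵢdᵢ/nᵢ) / Σ(bᵢcᵢ/nᵢ), where nᵢ is the stratum total.
Stratum 1 (≤ High school): n = 460; a·d/n = 17·355/460 = 13.1196; b·c/n = 57·31/460 = 3.8413
Stratum 2 (Some college): n = 596; a·d/n = 219·221/596 = 81.2064; b·c/n = 41·115/596 = 7.9111
Stratum 3 (≥ Bachelor's): n = 455; a·d/n = 256·68/455 = 38.2593; b·c/n = 81·50/455 = 8.9011
OR_MH = (13.1196 + 81.2064 + 38.2593) / (3.8413 + 7.9111 + 8.9011) = 132.5853 / 20.6535 = 6.41951

6.42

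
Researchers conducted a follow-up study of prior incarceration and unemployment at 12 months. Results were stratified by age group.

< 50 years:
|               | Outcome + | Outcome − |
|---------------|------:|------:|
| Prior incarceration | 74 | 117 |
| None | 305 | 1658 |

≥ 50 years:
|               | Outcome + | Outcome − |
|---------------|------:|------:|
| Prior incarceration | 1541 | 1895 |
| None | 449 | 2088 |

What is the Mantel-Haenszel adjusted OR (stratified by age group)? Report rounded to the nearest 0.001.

OR_MH = Σ(aᵢdᵢ/nᵢ) / Σ(bᵢcᵢ/nᵢ), where nᵢ is the stratum total.
Stratum 1 (< 50 years): n = 2154; a·d/n = 74·1658/2154 = 56.9601; b·c/n = 117·305/2154 = 16.5669
Stratum 2 (≥ 50 years): n = 5973; a·d/n = 1541·2088/5973 = 538.6921; b·c/n = 1895·449/5973 = 142.4502
OR_MH = (56.9601 + 538.6921) / (16.5669 + 142.4502) = 595.6522 / 159.0170 = 3.74584

3.746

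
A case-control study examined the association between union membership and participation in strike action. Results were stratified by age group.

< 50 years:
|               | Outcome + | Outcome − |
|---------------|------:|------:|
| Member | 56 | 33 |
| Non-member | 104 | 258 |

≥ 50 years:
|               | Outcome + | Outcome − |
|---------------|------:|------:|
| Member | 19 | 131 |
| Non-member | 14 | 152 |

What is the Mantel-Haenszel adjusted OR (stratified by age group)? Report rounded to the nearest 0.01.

OR_MH = Σ(aᵢdᵢ/nᵢ) / Σ(bᵢcᵢ/nᵢ), where nᵢ is the stratum total.
Stratum 1 (< 50 years): n = 451; a·d/n = 56·258/451 = 32.0355; b·c/n = 33·104/451 = 7.6098
Stratum 2 (≥ 50 years): n = 316; a·d/n = 19·152/316 = 9.1392; b·c/n = 131·14/316 = 5.8038
OR_MH = (32.0355 + 9.1392) / (7.6098 + 5.8038) = 41.1747 / 13.4136 = 3.06964

3.07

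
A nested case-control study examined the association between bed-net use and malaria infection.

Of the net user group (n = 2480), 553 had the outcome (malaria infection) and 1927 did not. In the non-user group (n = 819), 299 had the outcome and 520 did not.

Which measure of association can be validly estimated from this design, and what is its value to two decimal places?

From the description: a = 553, b = 1927, c = 299, d = 520.
This is a nested case-control study: participants were sampled on outcome status, so risks in the source population cannot be estimated directly — relative risk is not valid here. The odds ratio is the appropriate measure.
OR = (a·d)/(b·c) = (553 × 520) / (1927 × 299) = 287560 / 576173 = 0.49909

0.50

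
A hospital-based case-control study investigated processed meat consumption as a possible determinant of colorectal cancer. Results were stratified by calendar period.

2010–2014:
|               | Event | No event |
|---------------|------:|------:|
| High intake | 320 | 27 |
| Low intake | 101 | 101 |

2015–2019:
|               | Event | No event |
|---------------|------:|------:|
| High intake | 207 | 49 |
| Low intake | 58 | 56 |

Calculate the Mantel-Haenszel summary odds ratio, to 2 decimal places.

7.13

OR_MH = Σ(aᵢdᵢ/nᵢ) / Σ(bᵢcᵢ/nᵢ), where nᵢ is the stratum total.
Stratum 1 (2010–2014): n = 549; a·d/n = 320·101/549 = 58.8707; b·c/n = 27·101/549 = 4.9672
Stratum 2 (2015–2019): n = 370; a·d/n = 207·56/370 = 31.3297; b·c/n = 49·58/370 = 7.6811
OR_MH = (58.8707 + 31.3297) / (4.9672 + 7.6811) = 90.2004 / 12.6483 = 7.13143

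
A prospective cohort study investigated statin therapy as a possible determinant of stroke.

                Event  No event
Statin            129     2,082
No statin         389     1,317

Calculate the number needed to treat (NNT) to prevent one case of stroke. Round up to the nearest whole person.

Risk in treated group = 129/2211 = 0.05834; risk in control = 389/1706 = 0.22802.
Absolute risk reduction = 0.22802 − 0.05834 = 0.16967
NNT = 1 / ARR = 1 / 0.16967 = 5.894 → round up → 6

6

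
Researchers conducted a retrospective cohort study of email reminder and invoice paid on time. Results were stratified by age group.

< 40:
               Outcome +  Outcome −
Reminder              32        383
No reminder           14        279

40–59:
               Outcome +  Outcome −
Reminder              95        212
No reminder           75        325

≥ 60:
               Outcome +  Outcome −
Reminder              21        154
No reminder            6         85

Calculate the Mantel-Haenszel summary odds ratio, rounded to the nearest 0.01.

1.88

OR_MH = Σ(aᵢdᵢ/nᵢ) / Σ(bᵢcᵢ/nᵢ), where nᵢ is the stratum total.
Stratum 1 (< 40): n = 708; a·d/n = 32·279/708 = 12.6102; b·c/n = 383·14/708 = 7.5734
Stratum 2 (40–59): n = 707; a·d/n = 95·325/707 = 43.6704; b·c/n = 212·75/707 = 22.4894
Stratum 3 (≥ 60): n = 266; a·d/n = 21·85/266 = 6.7105; b·c/n = 154·6/266 = 3.4737
OR_MH = (12.6102 + 43.6704 + 6.7105) / (7.5734 + 22.4894 + 3.4737) = 62.9911 / 33.5365 = 1.87828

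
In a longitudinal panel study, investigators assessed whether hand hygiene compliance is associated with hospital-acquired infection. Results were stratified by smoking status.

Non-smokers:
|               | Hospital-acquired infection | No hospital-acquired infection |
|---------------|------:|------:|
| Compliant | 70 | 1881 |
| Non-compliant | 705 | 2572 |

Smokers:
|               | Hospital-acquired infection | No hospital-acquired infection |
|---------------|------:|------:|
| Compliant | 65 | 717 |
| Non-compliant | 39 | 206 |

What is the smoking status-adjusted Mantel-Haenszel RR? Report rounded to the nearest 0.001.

0.203

RR_MH = Σ(aᵢ·n₀ᵢ/nᵢ) / Σ(cᵢ·n₁ᵢ/nᵢ), with n₁ᵢ = aᵢ+bᵢ (exposed), n₀ᵢ = cᵢ+dᵢ (unexposed), nᵢ = n₁ᵢ+n₀ᵢ.
Stratum 1 (Non-smokers): n₁ = 1951, n₀ = 3277, n = 5228; a·n₀/n = 70·3277/5228 = 43.8772; c·n₁/n = 705·1951/5228 = 263.0939
Stratum 2 (Smokers): n₁ = 782, n₀ = 245, n = 1027; a·n₀/n = 65·245/1027 = 15.5063; c·n₁/n = 39·782/1027 = 29.6962
RR_MH = (43.8772 + 15.5063) / (263.0939 + 29.6962) = 59.3835 / 292.7901 = 0.20282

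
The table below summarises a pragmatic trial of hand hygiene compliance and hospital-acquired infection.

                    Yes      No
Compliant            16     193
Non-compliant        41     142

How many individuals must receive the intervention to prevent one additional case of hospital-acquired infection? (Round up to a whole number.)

Risk in treated group = 16/209 = 0.07656; risk in control = 41/183 = 0.22404.
Absolute risk reduction = 0.22404 − 0.07656 = 0.14749
NNT = 1 / ARR = 1 / 0.14749 = 6.780 → round up → 7

7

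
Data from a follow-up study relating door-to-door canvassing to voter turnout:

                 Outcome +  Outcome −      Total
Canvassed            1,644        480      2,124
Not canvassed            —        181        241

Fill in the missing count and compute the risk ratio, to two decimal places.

3.11

The missing cell is in the unexposed row: 241 − 181 = 60.
So a = 1644, b = 480, c = 60, d = 181.
RR = [a/(a+b)] / [c/(c+d)] = (1644/2124) / (60/241) = 0.77401/0.24896 = 3.10895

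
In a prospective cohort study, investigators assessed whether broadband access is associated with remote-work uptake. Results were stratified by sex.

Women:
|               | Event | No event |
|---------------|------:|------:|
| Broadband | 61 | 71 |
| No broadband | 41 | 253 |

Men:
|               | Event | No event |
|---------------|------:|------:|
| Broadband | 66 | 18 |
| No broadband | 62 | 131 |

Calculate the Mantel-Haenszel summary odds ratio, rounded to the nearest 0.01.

OR_MH = Σ(aᵢdᵢ/nᵢ) / Σ(bᵢcᵢ/nᵢ), where nᵢ is the stratum total.
Stratum 1 (Women): n = 426; a·d/n = 61·253/426 = 36.2277; b·c/n = 71·41/426 = 6.8333
Stratum 2 (Men): n = 277; a·d/n = 66·131/277 = 31.2130; b·c/n = 18·62/277 = 4.0289
OR_MH = (36.2277 + 31.2130) / (6.8333 + 4.0289) = 67.4407 / 10.8622 = 6.20874

6.21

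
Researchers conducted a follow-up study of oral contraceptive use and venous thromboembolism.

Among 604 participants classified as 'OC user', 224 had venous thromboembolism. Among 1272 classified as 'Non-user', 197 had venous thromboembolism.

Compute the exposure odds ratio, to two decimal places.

3.22

From the description: a = 224, b = 380, c = 197, d = 1075.
OR = (a·d)/(b·c) = (224 × 1075) / (380 × 197) = 240800 / 74860 = 3.21667
The odds of venous thromboembolism are about 3.22 times as high in the oc user group.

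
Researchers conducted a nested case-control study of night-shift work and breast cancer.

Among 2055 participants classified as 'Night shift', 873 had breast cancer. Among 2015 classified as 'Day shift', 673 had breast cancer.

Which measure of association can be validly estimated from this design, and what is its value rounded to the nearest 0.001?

1.473

From the description: a = 873, b = 1182, c = 673, d = 1342.
This is a nested case-control study: participants were sampled on outcome status, so risks in the source population cannot be estimated directly — relative risk is not valid here. The odds ratio is the appropriate measure.
OR = (a·d)/(b·c) = (873 × 1342) / (1182 × 673) = 1171566 / 795486 = 1.47277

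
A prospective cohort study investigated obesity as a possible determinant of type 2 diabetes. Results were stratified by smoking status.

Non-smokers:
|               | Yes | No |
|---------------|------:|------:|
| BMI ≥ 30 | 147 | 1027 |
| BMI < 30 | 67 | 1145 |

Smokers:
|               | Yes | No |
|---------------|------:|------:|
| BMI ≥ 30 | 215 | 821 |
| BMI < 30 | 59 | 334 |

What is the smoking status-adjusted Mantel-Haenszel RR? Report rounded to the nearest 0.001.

RR_MH = Σ(aᵢ·n₀ᵢ/nᵢ) / Σ(cᵢ·n₁ᵢ/nᵢ), with n₁ᵢ = aᵢ+bᵢ (exposed), n₀ᵢ = cᵢ+dᵢ (unexposed), nᵢ = n₁ᵢ+n₀ᵢ.
Stratum 1 (Non-smokers): n₁ = 1174, n₀ = 1212, n = 2386; a·n₀/n = 147·1212/2386 = 74.6706; c·n₁/n = 67·1174/2386 = 32.9665
Stratum 2 (Smokers): n₁ = 1036, n₀ = 393, n = 1429; a·n₀/n = 215·393/1429 = 59.1288; c·n₁/n = 59·1036/1429 = 42.7740
RR_MH = (74.6706 + 59.1288) / (32.9665 + 42.7740) = 133.7993 / 75.7404 = 1.76655

1.767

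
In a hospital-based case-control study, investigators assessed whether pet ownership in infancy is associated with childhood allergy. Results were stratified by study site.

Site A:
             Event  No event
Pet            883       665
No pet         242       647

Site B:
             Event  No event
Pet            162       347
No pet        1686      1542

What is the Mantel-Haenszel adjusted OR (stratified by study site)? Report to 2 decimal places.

OR_MH = Σ(aᵢdᵢ/nᵢ) / Σ(bᵢcᵢ/nᵢ), where nᵢ is the stratum total.
Stratum 1 (Site A): n = 2437; a·d/n = 883·647/2437 = 234.4280; b·c/n = 665·242/2437 = 66.0361
Stratum 2 (Site B): n = 3737; a·d/n = 162·1542/3737 = 66.8461; b·c/n = 347·1686/3737 = 156.5539
OR_MH = (234.4280 + 66.8461) / (66.0361 + 156.5539) = 301.2741 / 222.5900 = 1.35349

1.35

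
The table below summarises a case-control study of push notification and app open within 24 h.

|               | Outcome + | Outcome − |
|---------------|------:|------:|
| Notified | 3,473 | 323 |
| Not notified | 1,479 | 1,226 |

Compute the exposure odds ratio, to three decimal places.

Cells: a = 3473, b = 323, c = 1479, d = 1226.
OR = (a·d)/(b·c) = (3473 × 1226) / (323 × 1479) = 4257898 / 477717 = 8.91301
The odds of app open within 24 h are about 8.91 times as high in the notified group.

8.913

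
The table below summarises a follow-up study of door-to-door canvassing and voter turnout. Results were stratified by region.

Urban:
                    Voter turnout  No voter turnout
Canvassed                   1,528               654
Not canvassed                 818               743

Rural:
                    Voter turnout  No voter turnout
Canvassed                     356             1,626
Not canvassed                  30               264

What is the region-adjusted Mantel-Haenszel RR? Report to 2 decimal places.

1.36

RR_MH = Σ(aᵢ·n₀ᵢ/nᵢ) / Σ(cᵢ·n₁ᵢ/nᵢ), with n₁ᵢ = aᵢ+bᵢ (exposed), n₀ᵢ = cᵢ+dᵢ (unexposed), nᵢ = n₁ᵢ+n₀ᵢ.
Stratum 1 (Urban): n₁ = 2182, n₀ = 1561, n = 3743; a·n₀/n = 1528·1561/3743 = 637.2450; c·n₁/n = 818·2182/3743 = 476.8571
Stratum 2 (Rural): n₁ = 1982, n₀ = 294, n = 2276; a·n₀/n = 356·294/2276 = 45.9859; c·n₁/n = 30·1982/2276 = 26.1248
RR_MH = (637.2450 + 45.9859) / (476.8571 + 26.1248) = 683.2309 / 502.9818 = 1.35836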